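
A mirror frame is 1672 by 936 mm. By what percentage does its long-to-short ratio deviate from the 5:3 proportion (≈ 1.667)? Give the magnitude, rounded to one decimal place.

Ratio = 1672 / 936 ≈ 1.7863.
Ideal 5:3 ≈ 1.6667. |1.7863 − 1.6667| / 1.6667 ≈ 7.18% → 7.2%.

7.2%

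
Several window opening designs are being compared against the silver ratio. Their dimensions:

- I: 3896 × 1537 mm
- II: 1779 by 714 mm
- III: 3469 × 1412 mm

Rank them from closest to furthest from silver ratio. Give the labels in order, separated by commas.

Ratios: I = 3896 / 1537 ≈ 2.535; II = 1779 / 714 ≈ 2.492; III = 3469 / 1412 ≈ 2.457.
|Δ from 2.414|: I 0.121; II 0.078; III 0.043.

III, II, I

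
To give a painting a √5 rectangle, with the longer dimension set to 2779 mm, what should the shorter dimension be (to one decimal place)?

1242.8 mm

root-5 ≈ 2.23607.
Shorter side = 2779 ÷ 2.23607 ≈ 1242.805 → 1242.8 mm.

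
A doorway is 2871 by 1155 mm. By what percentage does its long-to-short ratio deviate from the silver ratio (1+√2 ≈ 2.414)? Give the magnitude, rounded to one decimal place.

3.0%

Ratio = 2871 / 1155 ≈ 2.4857.
Ideal silver ratio ≈ 2.4142. |2.4857 − 2.4142| / 2.4142 ≈ 2.96% → 3.0%.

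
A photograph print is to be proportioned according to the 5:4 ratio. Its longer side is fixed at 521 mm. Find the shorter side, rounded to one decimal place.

5:4 = 1.25000.
Shorter side = 521 ÷ 1.25000 ≈ 416.800 → 416.8 mm.

416.8 mm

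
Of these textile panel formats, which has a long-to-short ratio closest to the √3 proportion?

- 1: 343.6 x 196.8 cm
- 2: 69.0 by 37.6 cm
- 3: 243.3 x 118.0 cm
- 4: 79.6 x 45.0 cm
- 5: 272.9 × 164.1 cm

Ratios (long/short): 1 ≈ 1.746; 2 ≈ 1.835; 3 ≈ 2.062; 4 ≈ 1.769; 5 ≈ 1.663.
root-3 ≈ 1.732; option 1 is nearest (Δ 0.014).

1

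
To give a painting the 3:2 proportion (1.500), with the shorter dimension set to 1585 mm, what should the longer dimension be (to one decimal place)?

3:2 = 1.50000.
Longer side = 1585 × 1.50000 ≈ 2377.500 → 2377.5 mm.

2377.5 mm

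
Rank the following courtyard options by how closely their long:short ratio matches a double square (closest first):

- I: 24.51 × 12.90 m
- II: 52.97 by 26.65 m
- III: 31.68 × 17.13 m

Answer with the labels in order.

II, I, III

I: 24.51/12.90 ≈ 1.900 → |1.900 − 2.000| = 0.100
II: 52.97/26.65 ≈ 1.988 → |1.988 − 2.000| = 0.012
III: 31.68/17.13 ≈ 1.849 → |1.849 − 2.000| = 0.151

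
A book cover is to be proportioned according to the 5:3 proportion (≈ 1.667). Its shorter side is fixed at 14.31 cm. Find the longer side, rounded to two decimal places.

23.85 cm

5:3 ≈ 1.66667.
Longer side = 14.31 × 1.66667 ≈ 23.8500 → 23.85 cm.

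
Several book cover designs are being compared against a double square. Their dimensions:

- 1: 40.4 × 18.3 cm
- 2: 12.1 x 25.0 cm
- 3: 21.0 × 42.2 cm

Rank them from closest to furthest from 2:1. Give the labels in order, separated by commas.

1: 40.4/18.3 ≈ 2.208 → |2.208 − 2.000| = 0.208
2: 25.0/12.1 ≈ 2.066 → |2.066 − 2.000| = 0.066
3: 42.2/21.0 ≈ 2.010 → |2.010 − 2.000| = 0.010

3, 2, 1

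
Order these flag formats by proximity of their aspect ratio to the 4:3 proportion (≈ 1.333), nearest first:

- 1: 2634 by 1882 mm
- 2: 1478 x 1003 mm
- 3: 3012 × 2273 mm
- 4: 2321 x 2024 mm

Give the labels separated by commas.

3, 1, 2, 4

Ratios: 1 = 2634 / 1882 ≈ 1.400; 2 = 1478 / 1003 ≈ 1.474; 3 = 3012 / 2273 ≈ 1.325; 4 = 2321 / 2024 ≈ 1.147.
|Δ from 1.333|: 1 0.067; 2 0.141; 3 0.008; 4 0.186.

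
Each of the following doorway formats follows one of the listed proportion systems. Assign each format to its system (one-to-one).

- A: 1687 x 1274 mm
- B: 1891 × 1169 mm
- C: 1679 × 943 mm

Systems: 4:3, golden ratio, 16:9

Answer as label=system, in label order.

A = 1687/1274 ≈ 1.324 → 4:3 (1.333)
B = 1891/1169 ≈ 1.618 → golden ratio (1.618)
C = 1679/943 ≈ 1.780 → 16:9 (1.778)

A=4:3, B=golden ratio, C=16:9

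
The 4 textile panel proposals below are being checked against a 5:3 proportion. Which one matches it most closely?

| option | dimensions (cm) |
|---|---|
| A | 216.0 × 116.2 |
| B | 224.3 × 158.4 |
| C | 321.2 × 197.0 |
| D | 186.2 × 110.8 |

D

Target 5:3 ≈ 1.667.
A: 1.859 (Δ0.192)  B: 1.416 (Δ0.251)  C: 1.630 (Δ0.037)  D: 1.681 (Δ0.014)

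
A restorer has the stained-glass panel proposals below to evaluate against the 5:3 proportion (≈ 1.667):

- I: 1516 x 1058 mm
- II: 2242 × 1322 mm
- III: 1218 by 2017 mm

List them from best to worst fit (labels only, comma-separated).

Ratios: I = 1516 / 1058 ≈ 1.433; II = 2242 / 1322 ≈ 1.696; III = 2017 / 1218 ≈ 1.656.
|Δ from 1.667|: I 0.234; II 0.029; III 0.011.

III, II, I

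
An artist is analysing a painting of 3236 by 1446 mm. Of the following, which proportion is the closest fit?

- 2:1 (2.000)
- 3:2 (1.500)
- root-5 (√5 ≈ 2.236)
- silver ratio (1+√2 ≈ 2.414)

root-5

3236/1446 ≈ 2.238. Nearest candidates are root-5 (2.236, off by 0.002) and silver ratio (2.414, off by 0.176).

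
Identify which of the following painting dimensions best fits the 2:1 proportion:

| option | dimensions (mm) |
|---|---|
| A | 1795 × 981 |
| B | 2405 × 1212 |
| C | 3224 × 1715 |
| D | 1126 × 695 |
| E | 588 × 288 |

B

Target 2:1 ≈ 2.000.
A: 1.830 (Δ0.170)  B: 1.984 (Δ0.016)  C: 1.880 (Δ0.120)  D: 1.620 (Δ0.380)  E: 2.042 (Δ0.042)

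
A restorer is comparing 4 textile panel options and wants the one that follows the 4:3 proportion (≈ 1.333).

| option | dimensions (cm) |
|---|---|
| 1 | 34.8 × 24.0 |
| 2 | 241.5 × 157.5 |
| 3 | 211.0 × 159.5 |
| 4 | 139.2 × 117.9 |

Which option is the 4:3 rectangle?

Ratios (long/short): 1 ≈ 1.450; 2 ≈ 1.533; 3 ≈ 1.323; 4 ≈ 1.181.
4:3 ≈ 1.333; option 3 is nearest (Δ 0.010).

3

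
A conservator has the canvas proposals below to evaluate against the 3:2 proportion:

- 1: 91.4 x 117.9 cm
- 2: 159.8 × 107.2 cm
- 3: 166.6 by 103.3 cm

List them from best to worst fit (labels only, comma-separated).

2, 3, 1

Ratios: 1 = 117.9 / 91.4 ≈ 1.290; 2 = 159.8 / 107.2 ≈ 1.491; 3 = 166.6 / 103.3 ≈ 1.613.
|Δ from 1.500|: 1 0.210; 2 0.009; 3 0.113.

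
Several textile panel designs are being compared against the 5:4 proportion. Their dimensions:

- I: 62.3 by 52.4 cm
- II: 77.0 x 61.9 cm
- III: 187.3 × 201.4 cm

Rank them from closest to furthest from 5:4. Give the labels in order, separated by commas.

I: 62.3/52.4 ≈ 1.189 → |1.189 − 1.250| = 0.061
II: 77.0/61.9 ≈ 1.244 → |1.244 − 1.250| = 0.006
III: 201.4/187.3 ≈ 1.075 → |1.075 − 1.250| = 0.175

II, I, III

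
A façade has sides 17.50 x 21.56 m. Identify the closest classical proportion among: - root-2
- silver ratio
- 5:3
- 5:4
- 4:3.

5:4

Ratio = 21.56 / 17.50 ≈ 1.232.
Distances: root-2 1.414 (Δ 0.182); silver ratio 2.414 (Δ 1.182); 5:3 1.667 (Δ 0.435); 5:4 1.250 (Δ 0.018); 4:3 1.333 (Δ 0.101).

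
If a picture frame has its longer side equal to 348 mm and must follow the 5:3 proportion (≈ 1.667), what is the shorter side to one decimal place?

208.8 mm

5:3 ≈ 1.66667.
Shorter side = 348 ÷ 1.66667 ≈ 208.800 → 208.8 mm.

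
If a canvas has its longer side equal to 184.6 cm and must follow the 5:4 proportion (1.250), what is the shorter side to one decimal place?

147.7 cm

5:4 = 1.25000.
Shorter side = 184.6 ÷ 1.25000 ≈ 147.680 → 147.7 cm.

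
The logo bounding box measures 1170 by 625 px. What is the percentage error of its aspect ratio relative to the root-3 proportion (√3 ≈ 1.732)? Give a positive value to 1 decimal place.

8.1%

Ratio = 1170 / 625 ≈ 1.8720.
Ideal root-3 ≈ 1.7321. |1.8720 − 1.7321| / 1.7321 ≈ 8.08% → 8.1%.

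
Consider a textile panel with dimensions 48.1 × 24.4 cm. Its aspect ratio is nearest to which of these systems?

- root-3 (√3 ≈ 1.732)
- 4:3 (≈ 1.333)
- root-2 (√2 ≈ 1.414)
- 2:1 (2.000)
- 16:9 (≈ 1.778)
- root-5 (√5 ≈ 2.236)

Ratio = 48.1 / 24.4 ≈ 1.971.
Distances: root-3 1.732 (Δ 0.239); 4:3 1.333 (Δ 0.638); root-2 1.414 (Δ 0.557); 2:1 2.000 (Δ 0.029); 16:9 1.778 (Δ 0.193); root-5 2.236 (Δ 0.265).

2:1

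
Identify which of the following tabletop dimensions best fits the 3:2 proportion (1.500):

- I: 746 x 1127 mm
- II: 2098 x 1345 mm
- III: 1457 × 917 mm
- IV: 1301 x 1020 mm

Target 3:2 ≈ 1.500.
I: 1.511 (Δ0.011)  II: 1.560 (Δ0.060)  III: 1.589 (Δ0.089)  IV: 1.275 (Δ0.225)

I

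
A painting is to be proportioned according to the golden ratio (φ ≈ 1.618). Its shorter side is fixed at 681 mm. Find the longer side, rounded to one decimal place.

1101.9 mm

golden ratio ≈ 1.61803.
Longer side = 681 × 1.61803 ≈ 1101.878 → 1101.9 mm.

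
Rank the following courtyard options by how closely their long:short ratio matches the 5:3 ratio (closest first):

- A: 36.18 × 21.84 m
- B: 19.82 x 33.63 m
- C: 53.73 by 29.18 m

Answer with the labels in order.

A, B, C

Ratios: A = 36.18 / 21.84 ≈ 1.657; B = 33.63 / 19.82 ≈ 1.697; C = 53.73 / 29.18 ≈ 1.841.
|Δ from 1.667|: A 0.010; B 0.030; C 0.174.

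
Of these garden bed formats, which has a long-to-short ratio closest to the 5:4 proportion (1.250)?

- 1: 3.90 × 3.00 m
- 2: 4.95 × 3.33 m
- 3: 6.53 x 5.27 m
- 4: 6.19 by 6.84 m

3

Ratios (long/short): 1 ≈ 1.300; 2 ≈ 1.486; 3 ≈ 1.239; 4 ≈ 1.105.
5:4 ≈ 1.250; option 3 is nearest (Δ 0.011).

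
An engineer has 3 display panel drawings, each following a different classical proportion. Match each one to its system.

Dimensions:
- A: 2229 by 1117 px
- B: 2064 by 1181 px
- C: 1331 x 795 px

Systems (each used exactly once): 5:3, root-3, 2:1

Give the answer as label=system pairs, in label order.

A=2:1, B=root-3, C=5:3

A = 2229/1117 ≈ 1.996 → 2:1 (2.000)
B = 2064/1181 ≈ 1.748 → root-3 (1.732)
C = 1331/795 ≈ 1.674 → 5:3 (1.667)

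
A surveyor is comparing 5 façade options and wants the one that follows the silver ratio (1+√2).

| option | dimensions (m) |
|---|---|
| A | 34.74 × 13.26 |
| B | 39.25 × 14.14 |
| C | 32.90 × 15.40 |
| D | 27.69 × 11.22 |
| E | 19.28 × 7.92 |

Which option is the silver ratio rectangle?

Target silver ratio ≈ 2.414.
A: 2.620 (Δ0.206)  B: 2.776 (Δ0.362)  C: 2.136 (Δ0.278)  D: 2.468 (Δ0.054)  E: 2.434 (Δ0.020)

E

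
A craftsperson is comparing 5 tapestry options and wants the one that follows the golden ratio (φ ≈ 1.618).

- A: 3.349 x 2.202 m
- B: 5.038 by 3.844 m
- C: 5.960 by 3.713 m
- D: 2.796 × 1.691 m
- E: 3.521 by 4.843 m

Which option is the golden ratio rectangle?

Target golden ratio ≈ 1.618.
A: 1.521 (Δ0.097)  B: 1.311 (Δ0.307)  C: 1.605 (Δ0.013)  D: 1.653 (Δ0.035)  E: 1.375 (Δ0.243)

C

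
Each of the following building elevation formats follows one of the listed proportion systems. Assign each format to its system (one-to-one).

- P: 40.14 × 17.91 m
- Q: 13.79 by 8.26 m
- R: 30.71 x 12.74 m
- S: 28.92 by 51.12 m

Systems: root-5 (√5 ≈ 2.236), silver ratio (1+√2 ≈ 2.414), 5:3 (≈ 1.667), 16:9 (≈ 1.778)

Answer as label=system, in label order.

Ratios: P ≈ 2.241; Q ≈ 1.669; R ≈ 2.411; S ≈ 1.768.
Targets: root-5 ≈ 2.236; silver ratio ≈ 2.414; 5:3 ≈ 1.667; 16:9 ≈ 1.778.

P=root-5, Q=5:3, R=silver ratio, S=16:9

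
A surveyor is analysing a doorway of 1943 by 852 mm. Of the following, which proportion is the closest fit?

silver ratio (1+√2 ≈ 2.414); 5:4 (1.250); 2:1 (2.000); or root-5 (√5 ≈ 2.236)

root-5

1943/852 ≈ 2.281. Nearest candidates are root-5 (2.236, off by 0.045) and silver ratio (2.414, off by 0.133).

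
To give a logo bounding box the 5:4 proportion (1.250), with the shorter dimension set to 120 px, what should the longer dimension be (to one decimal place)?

5:4 = 1.25000.
Longer side = 120 × 1.25000 ≈ 150.000 → 150.0 px.

150.0 px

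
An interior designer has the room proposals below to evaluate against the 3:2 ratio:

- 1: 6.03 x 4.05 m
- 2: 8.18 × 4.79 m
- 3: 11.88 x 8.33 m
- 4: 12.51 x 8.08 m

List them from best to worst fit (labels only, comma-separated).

1: 6.03/4.05 ≈ 1.489 → |1.489 − 1.500| = 0.011
2: 8.18/4.79 ≈ 1.708 → |1.708 − 1.500| = 0.208
3: 11.88/8.33 ≈ 1.426 → |1.426 − 1.500| = 0.074
4: 12.51/8.08 ≈ 1.548 → |1.548 − 1.500| = 0.048

1, 4, 3, 2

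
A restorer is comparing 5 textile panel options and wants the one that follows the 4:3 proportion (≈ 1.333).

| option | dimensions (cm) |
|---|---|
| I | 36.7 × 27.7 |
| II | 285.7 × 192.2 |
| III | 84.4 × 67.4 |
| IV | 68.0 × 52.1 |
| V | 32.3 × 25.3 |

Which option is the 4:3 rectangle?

I

Ratios (long/short): I ≈ 1.325; II ≈ 1.486; III ≈ 1.252; IV ≈ 1.305; V ≈ 1.277.
4:3 ≈ 1.333; option I is nearest (Δ 0.008).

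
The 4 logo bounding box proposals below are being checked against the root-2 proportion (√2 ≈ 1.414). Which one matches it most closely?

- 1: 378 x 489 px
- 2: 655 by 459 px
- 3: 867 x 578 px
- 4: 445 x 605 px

2

Target root-2 ≈ 1.414.
1: 1.294 (Δ0.120)  2: 1.427 (Δ0.013)  3: 1.500 (Δ0.086)  4: 1.360 (Δ0.054)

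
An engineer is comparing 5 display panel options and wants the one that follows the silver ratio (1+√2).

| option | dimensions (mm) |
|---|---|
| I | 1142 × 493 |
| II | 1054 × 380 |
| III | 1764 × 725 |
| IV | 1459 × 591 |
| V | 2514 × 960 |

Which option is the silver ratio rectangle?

Ratios (long/short): I ≈ 2.316; II ≈ 2.774; III ≈ 2.433; IV ≈ 2.469; V ≈ 2.619.
silver ratio ≈ 2.414; option III is nearest (Δ 0.019).

III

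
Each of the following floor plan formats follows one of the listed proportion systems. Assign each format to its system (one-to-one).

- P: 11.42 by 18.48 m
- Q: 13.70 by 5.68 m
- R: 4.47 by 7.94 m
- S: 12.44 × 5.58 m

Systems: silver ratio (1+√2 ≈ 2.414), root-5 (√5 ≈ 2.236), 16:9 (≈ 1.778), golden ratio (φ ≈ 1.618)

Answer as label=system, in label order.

P = 18.48/11.42 ≈ 1.618 → golden ratio (1.618)
Q = 13.70/5.68 ≈ 2.412 → silver ratio (2.414)
R = 7.94/4.47 ≈ 1.776 → 16:9 (1.778)
S = 12.44/5.58 ≈ 2.229 → root-5 (2.236)

P=golden ratio, Q=silver ratio, R=16:9, S=root-5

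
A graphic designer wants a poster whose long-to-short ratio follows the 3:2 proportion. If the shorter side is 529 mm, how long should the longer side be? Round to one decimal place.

3:2 = 1.50000.
Longer side = 529 × 1.50000 ≈ 793.500 → 793.5 mm.

793.5 mm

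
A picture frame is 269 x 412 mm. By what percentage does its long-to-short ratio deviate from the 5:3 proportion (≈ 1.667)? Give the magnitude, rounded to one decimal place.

Ratio = 412 / 269 ≈ 1.5316.
Ideal 5:3 ≈ 1.6667. |1.5316 − 1.6667| / 1.6667 ≈ 8.11% → 8.1%.

8.1%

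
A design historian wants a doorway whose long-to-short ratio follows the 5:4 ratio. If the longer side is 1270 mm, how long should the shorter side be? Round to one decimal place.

5:4 = 1.25000.
Shorter side = 1270 ÷ 1.25000 ≈ 1016.000 → 1016.0 mm.

1016.0 mm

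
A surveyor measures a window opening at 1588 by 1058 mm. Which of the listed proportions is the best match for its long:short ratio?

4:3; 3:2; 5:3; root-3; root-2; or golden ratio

Ratio = 1588 / 1058 ≈ 1.501.
Distances: 4:3 1.333 (Δ 0.168); 3:2 1.500 (Δ 0.001); 5:3 1.667 (Δ 0.166); root-3 1.732 (Δ 0.231); root-2 1.414 (Δ 0.087); golden ratio 1.618 (Δ 0.117).

3:2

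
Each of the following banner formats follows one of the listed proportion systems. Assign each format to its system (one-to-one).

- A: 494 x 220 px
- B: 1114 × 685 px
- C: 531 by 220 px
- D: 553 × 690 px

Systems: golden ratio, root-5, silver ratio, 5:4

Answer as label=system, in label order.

Ratios: A ≈ 2.245; B ≈ 1.626; C ≈ 2.414; D ≈ 1.248.
Targets: golden ratio ≈ 1.618; root-5 ≈ 2.236; silver ratio ≈ 2.414; 5:4 ≈ 1.250.

A=root-5, B=golden ratio, C=silver ratio, D=5:4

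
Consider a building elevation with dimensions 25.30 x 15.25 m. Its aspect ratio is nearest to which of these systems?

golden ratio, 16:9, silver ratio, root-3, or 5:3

25.30/15.25 ≈ 1.659. Nearest candidates are 5:3 (1.667, off by 0.008) and golden ratio (1.618, off by 0.041).

5:3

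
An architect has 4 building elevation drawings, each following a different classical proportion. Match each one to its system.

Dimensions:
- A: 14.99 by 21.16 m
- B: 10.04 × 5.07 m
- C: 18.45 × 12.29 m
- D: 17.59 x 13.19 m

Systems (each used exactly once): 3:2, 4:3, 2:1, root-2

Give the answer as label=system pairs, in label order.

A = 21.16/14.99 ≈ 1.412 → root-2 (1.414)
B = 10.04/5.07 ≈ 1.980 → 2:1 (2.000)
C = 18.45/12.29 ≈ 1.501 → 3:2 (1.500)
D = 17.59/13.19 ≈ 1.334 → 4:3 (1.333)

A=root-2, B=2:1, C=3:2, D=4:3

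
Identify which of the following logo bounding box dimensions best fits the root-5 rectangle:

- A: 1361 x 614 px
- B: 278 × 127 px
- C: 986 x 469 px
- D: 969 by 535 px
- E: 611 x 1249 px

A

Target root-5 ≈ 2.236.
A: 2.217 (Δ0.019)  B: 2.189 (Δ0.047)  C: 2.102 (Δ0.134)  D: 1.811 (Δ0.425)  E: 2.044 (Δ0.192)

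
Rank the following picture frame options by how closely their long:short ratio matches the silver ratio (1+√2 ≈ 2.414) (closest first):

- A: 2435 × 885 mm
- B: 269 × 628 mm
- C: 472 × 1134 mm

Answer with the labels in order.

A: 2435/885 ≈ 2.751 → |2.751 − 2.414| = 0.337
B: 628/269 ≈ 2.335 → |2.335 − 2.414| = 0.079
C: 1134/472 ≈ 2.403 → |2.403 − 2.414| = 0.011

C, B, A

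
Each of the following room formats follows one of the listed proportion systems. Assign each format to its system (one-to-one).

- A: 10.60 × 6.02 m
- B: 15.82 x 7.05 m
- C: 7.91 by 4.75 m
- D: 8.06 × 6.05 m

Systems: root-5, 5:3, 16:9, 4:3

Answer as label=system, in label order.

A=16:9, B=root-5, C=5:3, D=4:3

Ratios: A ≈ 1.761; B ≈ 2.244; C ≈ 1.665; D ≈ 1.332.
Targets: root-5 ≈ 2.236; 5:3 ≈ 1.667; 16:9 ≈ 1.778; 4:3 ≈ 1.333.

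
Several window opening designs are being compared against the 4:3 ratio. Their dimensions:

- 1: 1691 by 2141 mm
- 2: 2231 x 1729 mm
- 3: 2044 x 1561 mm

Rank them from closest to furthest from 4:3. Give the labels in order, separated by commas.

3, 2, 1

Ratios: 1 = 2141 / 1691 ≈ 1.266; 2 = 2231 / 1729 ≈ 1.290; 3 = 2044 / 1561 ≈ 1.309.
|Δ from 1.333|: 1 0.067; 2 0.043; 3 0.024.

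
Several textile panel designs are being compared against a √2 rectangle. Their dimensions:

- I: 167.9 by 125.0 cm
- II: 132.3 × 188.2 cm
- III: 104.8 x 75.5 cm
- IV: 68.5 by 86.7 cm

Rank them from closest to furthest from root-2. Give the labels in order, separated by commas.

II, III, I, IV

Ratios: I = 167.9 / 125.0 ≈ 1.343; II = 188.2 / 132.3 ≈ 1.423; III = 104.8 / 75.5 ≈ 1.388; IV = 86.7 / 68.5 ≈ 1.266.
|Δ from 1.414|: I 0.071; II 0.009; III 0.026; IV 0.148.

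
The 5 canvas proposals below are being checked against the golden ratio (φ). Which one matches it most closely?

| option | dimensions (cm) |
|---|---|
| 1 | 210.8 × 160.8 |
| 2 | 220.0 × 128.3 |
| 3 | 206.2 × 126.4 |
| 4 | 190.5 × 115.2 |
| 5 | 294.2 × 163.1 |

Target golden ratio ≈ 1.618.
1: 1.311 (Δ0.307)  2: 1.715 (Δ0.097)  3: 1.631 (Δ0.013)  4: 1.654 (Δ0.036)  5: 1.804 (Δ0.186)

3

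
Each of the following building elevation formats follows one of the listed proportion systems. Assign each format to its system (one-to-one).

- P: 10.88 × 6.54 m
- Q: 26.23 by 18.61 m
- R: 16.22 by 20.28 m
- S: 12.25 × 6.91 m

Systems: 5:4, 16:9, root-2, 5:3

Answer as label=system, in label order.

P=5:3, Q=root-2, R=5:4, S=16:9

Ratios: P ≈ 1.664; Q ≈ 1.409; R ≈ 1.250; S ≈ 1.773.
Targets: 5:4 ≈ 1.250; 16:9 ≈ 1.778; root-2 ≈ 1.414; 5:3 ≈ 1.667.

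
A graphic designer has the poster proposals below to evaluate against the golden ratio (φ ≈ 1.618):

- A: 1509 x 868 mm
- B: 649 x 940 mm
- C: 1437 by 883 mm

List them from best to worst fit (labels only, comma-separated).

C, A, B

A: 1509/868 ≈ 1.738 → |1.738 − 1.618| = 0.120
B: 940/649 ≈ 1.448 → |1.448 − 1.618| = 0.170
C: 1437/883 ≈ 1.627 → |1.627 − 1.618| = 0.009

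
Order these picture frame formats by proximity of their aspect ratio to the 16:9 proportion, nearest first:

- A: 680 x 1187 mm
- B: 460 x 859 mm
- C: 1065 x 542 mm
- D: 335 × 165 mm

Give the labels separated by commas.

A: 1187/680 ≈ 1.746 → |1.746 − 1.778| = 0.032
B: 859/460 ≈ 1.867 → |1.867 − 1.778| = 0.089
C: 1065/542 ≈ 1.965 → |1.965 − 1.778| = 0.187
D: 335/165 ≈ 2.030 → |2.030 − 1.778| = 0.252

A, B, C, D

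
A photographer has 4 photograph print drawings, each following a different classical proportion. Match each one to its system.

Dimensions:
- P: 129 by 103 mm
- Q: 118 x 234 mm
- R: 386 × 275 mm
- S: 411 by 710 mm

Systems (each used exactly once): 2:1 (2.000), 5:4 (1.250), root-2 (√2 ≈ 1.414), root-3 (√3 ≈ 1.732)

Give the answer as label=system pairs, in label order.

P = 129/103 ≈ 1.252 → 5:4 (1.250)
Q = 234/118 ≈ 1.983 → 2:1 (2.000)
R = 386/275 ≈ 1.404 → root-2 (1.414)
S = 710/411 ≈ 1.727 → root-3 (1.732)

P=5:4, Q=2:1, R=root-2, S=root-3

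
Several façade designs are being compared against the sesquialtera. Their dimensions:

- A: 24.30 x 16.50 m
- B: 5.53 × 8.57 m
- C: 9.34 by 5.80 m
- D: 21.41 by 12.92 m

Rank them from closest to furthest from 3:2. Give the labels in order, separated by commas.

A: 24.30/16.50 ≈ 1.473 → |1.473 − 1.500| = 0.027
B: 8.57/5.53 ≈ 1.550 → |1.550 − 1.500| = 0.050
C: 9.34/5.80 ≈ 1.610 → |1.610 − 1.500| = 0.110
D: 21.41/12.92 ≈ 1.657 → |1.657 − 1.500| = 0.157

A, B, C, D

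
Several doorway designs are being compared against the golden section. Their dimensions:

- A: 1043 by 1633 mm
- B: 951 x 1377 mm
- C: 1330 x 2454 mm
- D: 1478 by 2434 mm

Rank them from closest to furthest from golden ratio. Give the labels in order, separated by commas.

A: 1633/1043 ≈ 1.566 → |1.566 − 1.618| = 0.052
B: 1377/951 ≈ 1.448 → |1.448 − 1.618| = 0.170
C: 2454/1330 ≈ 1.845 → |1.845 − 1.618| = 0.227
D: 2434/1478 ≈ 1.647 → |1.647 − 1.618| = 0.029

D, A, B, C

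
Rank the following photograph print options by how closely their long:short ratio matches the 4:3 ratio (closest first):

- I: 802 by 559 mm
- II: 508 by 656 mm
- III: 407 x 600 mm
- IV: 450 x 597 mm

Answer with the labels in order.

Ratios: I = 802 / 559 ≈ 1.435; II = 656 / 508 ≈ 1.291; III = 600 / 407 ≈ 1.474; IV = 597 / 450 ≈ 1.327.
|Δ from 1.333|: I 0.102; II 0.042; III 0.141; IV 0.006.

IV, II, I, III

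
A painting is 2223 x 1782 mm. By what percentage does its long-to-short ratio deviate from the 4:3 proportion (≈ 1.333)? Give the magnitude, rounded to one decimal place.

6.4%

Ratio = 2223 / 1782 ≈ 1.2475.
Ideal 4:3 ≈ 1.3333. |1.2475 − 1.3333| / 1.3333 ≈ 6.44% → 6.4%.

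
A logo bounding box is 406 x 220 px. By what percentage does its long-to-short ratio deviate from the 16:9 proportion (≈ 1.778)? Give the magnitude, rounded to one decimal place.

Ratio = 406 / 220 ≈ 1.8455.
Ideal 16:9 ≈ 1.7778. |1.8455 − 1.7778| / 1.7778 ≈ 3.81% → 3.8%.

3.8%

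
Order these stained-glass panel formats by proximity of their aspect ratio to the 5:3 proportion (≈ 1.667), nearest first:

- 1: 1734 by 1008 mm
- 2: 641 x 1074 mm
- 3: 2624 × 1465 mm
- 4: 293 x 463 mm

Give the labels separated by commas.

Ratios: 1 = 1734 / 1008 ≈ 1.720; 2 = 1074 / 641 ≈ 1.676; 3 = 2624 / 1465 ≈ 1.791; 4 = 463 / 293 ≈ 1.580.
|Δ from 1.667|: 1 0.053; 2 0.009; 3 0.124; 4 0.087.

2, 1, 4, 3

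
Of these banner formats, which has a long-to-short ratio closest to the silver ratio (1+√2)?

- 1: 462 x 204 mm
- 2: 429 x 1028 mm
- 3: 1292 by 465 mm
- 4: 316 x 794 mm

Ratios (long/short): 1 ≈ 2.265; 2 ≈ 2.396; 3 ≈ 2.778; 4 ≈ 2.513.
silver ratio ≈ 2.414; option 2 is nearest (Δ 0.018).

2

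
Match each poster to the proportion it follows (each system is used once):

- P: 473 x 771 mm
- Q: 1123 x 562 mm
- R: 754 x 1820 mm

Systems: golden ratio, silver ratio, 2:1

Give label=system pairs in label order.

P=golden ratio, Q=2:1, R=silver ratio

Ratios: P ≈ 1.630; Q ≈ 1.998; R ≈ 2.414.
Targets: golden ratio ≈ 1.618; silver ratio ≈ 2.414; 2:1 ≈ 2.000.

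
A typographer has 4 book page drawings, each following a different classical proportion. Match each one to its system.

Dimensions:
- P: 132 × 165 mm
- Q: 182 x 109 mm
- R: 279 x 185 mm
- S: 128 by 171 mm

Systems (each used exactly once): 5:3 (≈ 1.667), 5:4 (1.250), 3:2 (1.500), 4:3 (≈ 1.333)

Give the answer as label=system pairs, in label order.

P = 165/132 ≈ 1.250 → 5:4 (1.250)
Q = 182/109 ≈ 1.670 → 5:3 (1.667)
R = 279/185 ≈ 1.508 → 3:2 (1.500)
S = 171/128 ≈ 1.336 → 4:3 (1.333)

P=5:4, Q=5:3, R=3:2, S=4:3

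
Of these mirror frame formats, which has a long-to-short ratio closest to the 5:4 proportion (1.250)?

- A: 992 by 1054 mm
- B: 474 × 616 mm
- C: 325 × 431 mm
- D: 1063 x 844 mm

D

Ratios (long/short): A ≈ 1.062; B ≈ 1.300; C ≈ 1.326; D ≈ 1.259.
5:4 ≈ 1.250; option D is nearest (Δ 0.009).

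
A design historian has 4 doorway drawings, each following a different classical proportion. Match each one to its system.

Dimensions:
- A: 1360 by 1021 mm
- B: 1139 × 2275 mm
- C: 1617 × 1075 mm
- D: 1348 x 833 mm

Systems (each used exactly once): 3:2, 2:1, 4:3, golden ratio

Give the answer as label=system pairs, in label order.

A = 1360/1021 ≈ 1.332 → 4:3 (1.333)
B = 2275/1139 ≈ 1.997 → 2:1 (2.000)
C = 1617/1075 ≈ 1.504 → 3:2 (1.500)
D = 1348/833 ≈ 1.618 → golden ratio (1.618)

A=4:3, B=2:1, C=3:2, D=golden ratio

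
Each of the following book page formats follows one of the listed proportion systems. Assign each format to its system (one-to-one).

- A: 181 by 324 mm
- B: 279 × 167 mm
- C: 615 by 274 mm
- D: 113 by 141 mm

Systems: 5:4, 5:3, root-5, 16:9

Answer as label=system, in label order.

Ratios: A ≈ 1.790; B ≈ 1.671; C ≈ 2.245; D ≈ 1.248.
Targets: 5:4 ≈ 1.250; 5:3 ≈ 1.667; root-5 ≈ 2.236; 16:9 ≈ 1.778.

A=16:9, B=5:3, C=root-5, D=5:4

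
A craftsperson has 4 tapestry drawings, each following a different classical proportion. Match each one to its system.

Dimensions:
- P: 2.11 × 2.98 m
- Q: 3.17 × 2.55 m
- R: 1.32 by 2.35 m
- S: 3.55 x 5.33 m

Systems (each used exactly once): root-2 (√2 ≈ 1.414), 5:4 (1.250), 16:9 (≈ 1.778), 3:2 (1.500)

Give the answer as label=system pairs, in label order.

P=root-2, Q=5:4, R=16:9, S=3:2

P = 2.98/2.11 ≈ 1.412 → root-2 (1.414)
Q = 3.17/2.55 ≈ 1.243 → 5:4 (1.250)
R = 2.35/1.32 ≈ 1.780 → 16:9 (1.778)
S = 5.33/3.55 ≈ 1.501 → 3:2 (1.500)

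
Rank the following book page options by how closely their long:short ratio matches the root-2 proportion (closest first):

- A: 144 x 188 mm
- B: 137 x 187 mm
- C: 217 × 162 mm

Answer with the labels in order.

B, C, A

Ratios: A = 188 / 144 ≈ 1.306; B = 187 / 137 ≈ 1.365; C = 217 / 162 ≈ 1.340.
|Δ from 1.414|: A 0.108; B 0.049; C 0.074.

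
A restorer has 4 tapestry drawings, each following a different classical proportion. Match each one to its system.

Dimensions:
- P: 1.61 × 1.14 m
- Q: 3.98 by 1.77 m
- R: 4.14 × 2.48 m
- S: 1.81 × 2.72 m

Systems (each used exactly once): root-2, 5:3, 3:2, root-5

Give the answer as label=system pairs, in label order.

P = 1.61/1.14 ≈ 1.412 → root-2 (1.414)
Q = 3.98/1.77 ≈ 2.249 → root-5 (2.236)
R = 4.14/2.48 ≈ 1.669 → 5:3 (1.667)
S = 2.72/1.81 ≈ 1.503 → 3:2 (1.500)

P=root-2, Q=root-5, R=5:3, S=3:2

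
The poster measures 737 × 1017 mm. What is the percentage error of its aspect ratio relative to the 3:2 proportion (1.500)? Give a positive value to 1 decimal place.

8.0%

Ratio = 1017 / 737 ≈ 1.3799.
Ideal 3:2 = 1.5000. |1.3799 − 1.5000| / 1.5000 ≈ 8.01% → 8.0%.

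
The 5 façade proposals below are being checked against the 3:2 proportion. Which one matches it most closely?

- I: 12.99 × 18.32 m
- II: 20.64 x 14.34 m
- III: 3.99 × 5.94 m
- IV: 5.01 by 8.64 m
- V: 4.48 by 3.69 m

III

Target 3:2 ≈ 1.500.
I: 1.410 (Δ0.090)  II: 1.439 (Δ0.061)  III: 1.489 (Δ0.011)  IV: 1.725 (Δ0.225)  V: 1.214 (Δ0.286)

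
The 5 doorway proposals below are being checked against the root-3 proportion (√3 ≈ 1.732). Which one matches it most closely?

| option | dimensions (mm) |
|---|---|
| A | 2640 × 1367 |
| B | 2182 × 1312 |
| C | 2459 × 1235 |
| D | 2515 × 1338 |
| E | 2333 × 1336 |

E

Target root-3 ≈ 1.732.
A: 1.931 (Δ0.199)  B: 1.663 (Δ0.069)  C: 1.991 (Δ0.259)  D: 1.880 (Δ0.148)  E: 1.746 (Δ0.014)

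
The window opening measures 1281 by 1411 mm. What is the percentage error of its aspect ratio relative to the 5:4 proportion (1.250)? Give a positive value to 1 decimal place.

Ratio = 1411 / 1281 ≈ 1.1015.
Ideal 5:4 = 1.2500. |1.1015 − 1.2500| / 1.2500 ≈ 11.88% → 11.9%.

11.9%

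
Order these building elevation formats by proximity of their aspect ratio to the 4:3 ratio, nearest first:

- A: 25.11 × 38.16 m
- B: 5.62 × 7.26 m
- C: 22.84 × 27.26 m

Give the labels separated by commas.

B, C, A

A: 38.16/25.11 ≈ 1.520 → |1.520 − 1.333| = 0.187
B: 7.26/5.62 ≈ 1.292 → |1.292 − 1.333| = 0.041
C: 27.26/22.84 ≈ 1.194 → |1.194 − 1.333| = 0.139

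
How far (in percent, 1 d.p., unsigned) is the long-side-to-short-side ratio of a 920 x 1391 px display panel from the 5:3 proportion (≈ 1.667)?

Ratio = 1391 / 920 ≈ 1.5120.
Ideal 5:3 ≈ 1.6667. |1.5120 − 1.6667| / 1.6667 ≈ 9.28% → 9.3%.

9.3%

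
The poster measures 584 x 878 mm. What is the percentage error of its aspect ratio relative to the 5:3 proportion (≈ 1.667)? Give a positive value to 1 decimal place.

9.8%

Ratio = 878 / 584 ≈ 1.5034.
Ideal 5:3 ≈ 1.6667. |1.5034 − 1.6667| / 1.6667 ≈ 9.80% → 9.8%.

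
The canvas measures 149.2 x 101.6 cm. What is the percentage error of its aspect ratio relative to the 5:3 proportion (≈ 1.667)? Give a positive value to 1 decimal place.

Ratio = 149.2 / 101.6 ≈ 1.4685.
Ideal 5:3 ≈ 1.6667. |1.4685 − 1.6667| / 1.6667 ≈ 11.89% → 11.9%.

11.9%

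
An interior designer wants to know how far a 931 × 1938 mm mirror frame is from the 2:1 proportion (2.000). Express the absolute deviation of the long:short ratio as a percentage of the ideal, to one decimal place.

Ratio = 1938 / 931 ≈ 2.0816.
Ideal 2:1 = 2.0000. |2.0816 − 2.0000| / 2.0000 ≈ 4.08% → 4.1%.

4.1%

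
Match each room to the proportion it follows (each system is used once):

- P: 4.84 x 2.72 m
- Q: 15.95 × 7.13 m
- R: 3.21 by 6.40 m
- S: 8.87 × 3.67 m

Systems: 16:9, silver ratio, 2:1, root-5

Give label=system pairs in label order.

P = 4.84/2.72 ≈ 1.779 → 16:9 (1.778)
Q = 15.95/7.13 ≈ 2.237 → root-5 (2.236)
R = 6.40/3.21 ≈ 1.994 → 2:1 (2.000)
S = 8.87/3.67 ≈ 2.417 → silver ratio (2.414)

P=16:9, Q=root-5, R=2:1, S=silver ratio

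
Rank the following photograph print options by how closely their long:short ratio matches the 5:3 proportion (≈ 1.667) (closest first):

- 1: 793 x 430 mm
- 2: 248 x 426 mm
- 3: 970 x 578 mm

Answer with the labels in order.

3, 2, 1

1: 793/430 ≈ 1.844 → |1.844 − 1.667| = 0.177
2: 426/248 ≈ 1.718 → |1.718 − 1.667| = 0.051
3: 970/578 ≈ 1.678 → |1.678 − 1.667| = 0.011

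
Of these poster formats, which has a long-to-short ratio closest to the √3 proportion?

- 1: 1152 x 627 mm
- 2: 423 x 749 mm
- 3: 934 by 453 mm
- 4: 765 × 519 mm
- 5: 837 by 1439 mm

Target root-3 ≈ 1.732.
1: 1.837 (Δ0.105)  2: 1.771 (Δ0.039)  3: 2.062 (Δ0.330)  4: 1.474 (Δ0.258)  5: 1.719 (Δ0.013)

5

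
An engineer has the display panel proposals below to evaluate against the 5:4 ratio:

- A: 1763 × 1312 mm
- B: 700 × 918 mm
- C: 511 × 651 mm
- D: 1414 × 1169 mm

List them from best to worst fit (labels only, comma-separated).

C, D, B, A

A: 1763/1312 ≈ 1.344 → |1.344 − 1.250| = 0.094
B: 918/700 ≈ 1.311 → |1.311 − 1.250| = 0.061
C: 651/511 ≈ 1.274 → |1.274 − 1.250| = 0.024
D: 1414/1169 ≈ 1.210 → |1.210 − 1.250| = 0.040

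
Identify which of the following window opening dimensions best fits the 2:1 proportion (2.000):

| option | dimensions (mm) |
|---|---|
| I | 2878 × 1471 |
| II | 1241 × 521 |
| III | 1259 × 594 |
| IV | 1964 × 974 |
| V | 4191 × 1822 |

Target 2:1 ≈ 2.000.
I: 1.956 (Δ0.044)  II: 2.382 (Δ0.382)  III: 2.120 (Δ0.120)  IV: 2.016 (Δ0.016)  V: 2.300 (Δ0.300)

IV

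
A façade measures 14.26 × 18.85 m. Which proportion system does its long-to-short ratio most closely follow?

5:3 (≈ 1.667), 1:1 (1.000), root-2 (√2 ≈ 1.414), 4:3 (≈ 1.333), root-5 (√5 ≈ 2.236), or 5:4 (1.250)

4:3

18.85/14.26 ≈ 1.322. Nearest candidates are 4:3 (1.333, off by 0.011) and 5:4 (1.250, off by 0.072).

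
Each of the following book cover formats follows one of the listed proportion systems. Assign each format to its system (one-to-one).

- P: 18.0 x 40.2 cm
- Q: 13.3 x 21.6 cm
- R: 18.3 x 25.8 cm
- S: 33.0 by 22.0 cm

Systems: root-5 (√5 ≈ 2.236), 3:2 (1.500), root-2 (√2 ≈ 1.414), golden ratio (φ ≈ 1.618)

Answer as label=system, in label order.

Ratios: P ≈ 2.233; Q ≈ 1.624; R ≈ 1.410; S ≈ 1.500.
Targets: root-5 ≈ 2.236; 3:2 ≈ 1.500; root-2 ≈ 1.414; golden ratio ≈ 1.618.

P=root-5, Q=golden ratio, R=root-2, S=3:2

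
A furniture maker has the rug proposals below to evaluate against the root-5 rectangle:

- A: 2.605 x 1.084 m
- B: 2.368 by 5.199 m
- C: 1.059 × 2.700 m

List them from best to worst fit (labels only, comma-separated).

B, A, C

Ratios: A = 2.605 / 1.084 ≈ 2.403; B = 5.199 / 2.368 ≈ 2.196; C = 2.700 / 1.059 ≈ 2.550.
|Δ from 2.236|: A 0.167; B 0.040; C 0.314.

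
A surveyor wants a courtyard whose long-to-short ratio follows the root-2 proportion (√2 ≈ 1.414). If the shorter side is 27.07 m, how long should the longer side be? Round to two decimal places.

root-2 ≈ 1.41421.
Longer side = 27.07 × 1.41421 ≈ 38.2827 → 38.28 m.

38.28 m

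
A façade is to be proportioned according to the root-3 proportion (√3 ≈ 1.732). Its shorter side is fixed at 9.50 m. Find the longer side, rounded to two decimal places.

16.45 m

root-3 ≈ 1.73205.
Longer side = 9.50 × 1.73205 ≈ 16.4545 → 16.45 m.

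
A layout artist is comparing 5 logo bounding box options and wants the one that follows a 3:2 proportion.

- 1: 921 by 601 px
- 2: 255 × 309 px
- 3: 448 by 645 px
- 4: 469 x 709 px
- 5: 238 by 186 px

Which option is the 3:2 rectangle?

Target 3:2 ≈ 1.500.
1: 1.532 (Δ0.032)  2: 1.212 (Δ0.288)  3: 1.440 (Δ0.060)  4: 1.512 (Δ0.012)  5: 1.280 (Δ0.220)

4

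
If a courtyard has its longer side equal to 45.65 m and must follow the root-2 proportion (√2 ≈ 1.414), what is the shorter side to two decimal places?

32.28 m

root-2 ≈ 1.41421.
Shorter side = 45.65 ÷ 1.41421 ≈ 32.2795 → 32.28 m.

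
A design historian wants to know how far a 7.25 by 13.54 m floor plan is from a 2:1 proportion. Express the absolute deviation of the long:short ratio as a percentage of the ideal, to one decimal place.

Ratio = 13.54 / 7.25 ≈ 1.8676.
Ideal 2:1 = 2.0000. |1.8676 − 2.0000| / 2.0000 ≈ 6.62% → 6.6%.

6.6%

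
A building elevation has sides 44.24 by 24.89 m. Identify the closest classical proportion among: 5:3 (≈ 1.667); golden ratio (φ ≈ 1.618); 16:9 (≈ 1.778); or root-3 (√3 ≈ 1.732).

Ratio = 44.24 / 24.89 ≈ 1.777.
Distances: 5:3 1.667 (Δ 0.110); golden ratio 1.618 (Δ 0.159); 16:9 1.778 (Δ 0.001); root-3 1.732 (Δ 0.045).

16:9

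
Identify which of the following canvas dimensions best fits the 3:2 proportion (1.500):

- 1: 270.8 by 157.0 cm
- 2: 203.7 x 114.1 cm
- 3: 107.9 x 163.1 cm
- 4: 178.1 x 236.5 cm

3

Target 3:2 ≈ 1.500.
1: 1.725 (Δ0.225)  2: 1.785 (Δ0.285)  3: 1.512 (Δ0.012)  4: 1.328 (Δ0.172)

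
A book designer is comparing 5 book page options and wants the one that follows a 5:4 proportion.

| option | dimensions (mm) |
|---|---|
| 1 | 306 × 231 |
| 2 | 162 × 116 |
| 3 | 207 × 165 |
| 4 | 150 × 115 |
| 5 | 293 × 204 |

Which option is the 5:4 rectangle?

3

Ratios (long/short): 1 ≈ 1.325; 2 ≈ 1.397; 3 ≈ 1.255; 4 ≈ 1.304; 5 ≈ 1.436.
5:4 ≈ 1.250; option 3 is nearest (Δ 0.005).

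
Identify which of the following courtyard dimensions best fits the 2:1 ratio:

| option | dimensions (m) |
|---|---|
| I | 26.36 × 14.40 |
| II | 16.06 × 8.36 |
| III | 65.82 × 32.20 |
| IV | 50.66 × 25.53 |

IV

Target 2:1 ≈ 2.000.
I: 1.831 (Δ0.169)  II: 1.921 (Δ0.079)  III: 2.044 (Δ0.044)  IV: 1.984 (Δ0.016)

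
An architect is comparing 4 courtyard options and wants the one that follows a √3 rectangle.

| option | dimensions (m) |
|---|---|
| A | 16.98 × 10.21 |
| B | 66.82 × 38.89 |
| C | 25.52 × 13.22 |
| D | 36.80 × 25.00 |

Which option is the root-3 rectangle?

B

Ratios (long/short): A ≈ 1.663; B ≈ 1.718; C ≈ 1.930; D ≈ 1.472.
root-3 ≈ 1.732; option B is nearest (Δ 0.014).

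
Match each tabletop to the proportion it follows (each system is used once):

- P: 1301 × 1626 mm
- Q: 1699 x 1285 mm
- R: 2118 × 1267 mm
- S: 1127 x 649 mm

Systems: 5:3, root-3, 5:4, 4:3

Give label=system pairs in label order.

P=5:4, Q=4:3, R=5:3, S=root-3

P = 1626/1301 ≈ 1.250 → 5:4 (1.250)
Q = 1699/1285 ≈ 1.322 → 4:3 (1.333)
R = 2118/1267 ≈ 1.672 → 5:3 (1.667)
S = 1127/649 ≈ 1.737 → root-3 (1.732)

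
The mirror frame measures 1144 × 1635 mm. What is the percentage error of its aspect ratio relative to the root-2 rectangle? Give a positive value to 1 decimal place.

Ratio = 1635 / 1144 ≈ 1.4292.
Ideal root-2 ≈ 1.4142. |1.4292 − 1.4142| / 1.4142 ≈ 1.06% → 1.1%.

1.1%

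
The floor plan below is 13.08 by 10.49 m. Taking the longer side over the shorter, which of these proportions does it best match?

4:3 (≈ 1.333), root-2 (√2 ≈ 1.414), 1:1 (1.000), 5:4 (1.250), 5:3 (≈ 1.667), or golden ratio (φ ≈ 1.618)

Ratio = 13.08 / 10.49 ≈ 1.247.
Distances: 4:3 1.333 (Δ 0.086); root-2 1.414 (Δ 0.167); 1:1 1.000 (Δ 0.247); 5:4 1.250 (Δ 0.003); 5:3 1.667 (Δ 0.420); golden ratio 1.618 (Δ 0.371).

5:4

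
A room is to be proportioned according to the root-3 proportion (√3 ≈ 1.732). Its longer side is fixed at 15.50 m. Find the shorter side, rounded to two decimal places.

8.95 m

root-3 ≈ 1.73205.
Shorter side = 15.50 ÷ 1.73205 ≈ 8.9489 → 8.95 m.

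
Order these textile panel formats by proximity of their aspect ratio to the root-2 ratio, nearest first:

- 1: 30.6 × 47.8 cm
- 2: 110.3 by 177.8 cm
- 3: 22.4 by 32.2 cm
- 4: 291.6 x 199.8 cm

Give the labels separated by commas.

1: 47.8/30.6 ≈ 1.562 → |1.562 − 1.414| = 0.148
2: 177.8/110.3 ≈ 1.612 → |1.612 − 1.414| = 0.198
3: 32.2/22.4 ≈ 1.438 → |1.438 − 1.414| = 0.024
4: 291.6/199.8 ≈ 1.459 → |1.459 − 1.414| = 0.045

3, 4, 1, 2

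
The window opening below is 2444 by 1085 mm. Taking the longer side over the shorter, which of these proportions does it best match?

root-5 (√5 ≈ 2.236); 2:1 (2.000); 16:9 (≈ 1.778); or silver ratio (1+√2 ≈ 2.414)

root-5

2444/1085 ≈ 2.253. Nearest candidates are root-5 (2.236, off by 0.017) and silver ratio (2.414, off by 0.161).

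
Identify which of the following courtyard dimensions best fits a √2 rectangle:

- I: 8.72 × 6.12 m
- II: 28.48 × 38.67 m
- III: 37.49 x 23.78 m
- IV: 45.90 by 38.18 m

I

Target root-2 ≈ 1.414.
I: 1.425 (Δ0.011)  II: 1.358 (Δ0.056)  III: 1.577 (Δ0.163)  IV: 1.202 (Δ0.212)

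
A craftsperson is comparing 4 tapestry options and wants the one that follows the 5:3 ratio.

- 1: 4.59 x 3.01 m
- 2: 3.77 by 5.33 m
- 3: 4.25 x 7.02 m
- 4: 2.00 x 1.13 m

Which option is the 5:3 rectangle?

Target 5:3 ≈ 1.667.
1: 1.525 (Δ0.142)  2: 1.414 (Δ0.253)  3: 1.652 (Δ0.015)  4: 1.770 (Δ0.103)

3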